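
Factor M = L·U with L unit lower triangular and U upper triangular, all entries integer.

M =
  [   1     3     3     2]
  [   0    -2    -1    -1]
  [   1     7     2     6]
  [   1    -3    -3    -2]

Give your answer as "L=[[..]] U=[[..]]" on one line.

  row1 -= 0·row0 → [0,-2,-1,-1]
  row2 -= 1·row0 → [0,4,-1,4]
  row3 -= 1·row0 → [0,-6,-6,-4]
  row2 -= -2·row1 → [0,0,-3,2]
  row3 -= 3·row1 → [0,0,-3,-1]
  row3 -= 1·row2 → [0,0,0,-3]

L=[[1,0,0,0],[0,1,0,0],[1,-2,1,0],[1,3,1,1]] U=[[1,3,3,2],[0,-2,-1,-1],[0,0,-3,2],[0,0,0,-3]]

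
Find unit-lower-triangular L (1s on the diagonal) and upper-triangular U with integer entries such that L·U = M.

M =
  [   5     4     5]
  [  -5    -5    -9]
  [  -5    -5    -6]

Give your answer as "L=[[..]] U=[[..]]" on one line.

  r1 -= -1·r0 → [0,-1,-4]
  r2 -= -1·r0 → [0,-1,-1]
  r2 -= 1·r1 → [0,0,3]

L=[[1,0,0],[-1,1,0],[-1,1,1]] U=[[5,4,5],[0,-1,-4],[0,0,3]]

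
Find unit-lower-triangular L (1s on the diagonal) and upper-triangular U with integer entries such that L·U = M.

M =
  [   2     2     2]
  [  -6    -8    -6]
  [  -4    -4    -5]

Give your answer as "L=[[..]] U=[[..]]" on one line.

  row1 -= -3·row0 → [0,-2,0]
  row2 -= -2·row0 → [0,0,-1]
  row2 -= 0·row1 → [0,0,-1]

L=[[1,0,0],[-3,1,0],[-2,0,1]] U=[[2,2,2],[0,-2,0],[0,0,-1]]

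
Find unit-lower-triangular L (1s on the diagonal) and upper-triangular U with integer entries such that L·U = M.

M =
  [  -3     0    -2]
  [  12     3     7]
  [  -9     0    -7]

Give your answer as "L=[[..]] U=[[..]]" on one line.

  r1 -= -4·r0 → [0,3,-1]
  r2 -= 3·r0 → [0,0,-1]
  r2 -= 0·r1 → [0,0,-1]

L=[[1,0,0],[-4,1,0],[3,0,1]] U=[[-3,0,-2],[0,3,-1],[0,0,-1]]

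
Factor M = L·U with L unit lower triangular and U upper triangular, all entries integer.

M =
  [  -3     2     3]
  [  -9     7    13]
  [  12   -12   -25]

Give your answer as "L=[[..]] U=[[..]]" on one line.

  row1 -= 3·row0 → [0,1,4]
  row2 -= -4·row0 → [0,-4,-13]
  row2 -= -4·row1 → [0,0,3]

L=[[1,0,0],[3,1,0],[-4,-4,1]] U=[[-3,2,3],[0,1,4],[0,0,3]]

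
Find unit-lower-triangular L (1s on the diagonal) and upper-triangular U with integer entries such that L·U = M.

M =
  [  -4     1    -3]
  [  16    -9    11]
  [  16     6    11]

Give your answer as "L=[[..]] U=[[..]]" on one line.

L=[[1,0,0],[-4,1,0],[-4,-2,1]] U=[[-4,1,-3],[0,-5,-1],[0,0,-3]]

  row1 -= -4·row0 → [0,-5,-1]
  row2 -= -4·row0 → [0,10,-1]
  row2 -= -2·row1 → [0,0,-3]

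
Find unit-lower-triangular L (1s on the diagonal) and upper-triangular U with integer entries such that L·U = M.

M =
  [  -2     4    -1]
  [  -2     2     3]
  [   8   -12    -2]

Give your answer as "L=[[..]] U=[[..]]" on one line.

  R1 -= 1·R0 → [0,-2,4]
  R2 -= -4·R0 → [0,4,-6]
  R2 -= -2·R1 → [0,0,2]

L=[[1,0,0],[1,1,0],[-4,-2,1]] U=[[-2,4,-1],[0,-2,4],[0,0,2]]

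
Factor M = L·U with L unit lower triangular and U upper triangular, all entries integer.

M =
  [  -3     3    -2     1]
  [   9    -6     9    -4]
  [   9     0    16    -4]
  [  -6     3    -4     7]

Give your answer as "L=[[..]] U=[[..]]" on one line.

L=[[1,0,0,0],[-3,1,0,0],[-3,3,1,0],[2,-1,3,1]] U=[[-3,3,-2,1],[0,3,3,-1],[0,0,1,2],[0,0,0,-2]]

  row1 -= -3·row0 → [0,3,3,-1]
  row2 -= -3·row0 → [0,9,10,-1]
  row3 -= 2·row0 → [0,-3,0,5]
  row2 -= 3·row1 → [0,0,1,2]
  row3 -= -1·row1 → [0,0,3,4]
  row3 -= 3·row2 → [0,0,0,-2]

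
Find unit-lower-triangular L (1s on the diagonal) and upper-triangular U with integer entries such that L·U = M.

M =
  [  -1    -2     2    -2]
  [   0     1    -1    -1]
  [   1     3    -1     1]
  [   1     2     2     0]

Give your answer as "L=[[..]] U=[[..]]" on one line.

L=[[1,0,0,0],[0,1,0,0],[-1,1,1,0],[-1,0,2,1]] U=[[-1,-2,2,-2],[0,1,-1,-1],[0,0,2,0],[0,0,0,-2]]

  R1 -= 0·R0 → [0,1,-1,-1]
  R2 -= -1·R0 → [0,1,1,-1]
  R3 -= -1·R0 → [0,0,4,-2]
  R2 -= 1·R1 → [0,0,2,0]
  R3 -= 0·R1 → [0,0,4,-2]
  R3 -= 2·R2 → [0,0,0,-2]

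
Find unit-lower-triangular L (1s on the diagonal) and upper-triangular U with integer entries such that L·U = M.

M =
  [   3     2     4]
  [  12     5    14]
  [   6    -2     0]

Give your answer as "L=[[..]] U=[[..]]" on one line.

  R1 -= 4·R0 → [0,-3,-2]
  R2 -= 2·R0 → [0,-6,-8]
  R2 -= 2·R1 → [0,0,-4]

L=[[1,0,0],[4,1,0],[2,2,1]] U=[[3,2,4],[0,-3,-2],[0,0,-4]]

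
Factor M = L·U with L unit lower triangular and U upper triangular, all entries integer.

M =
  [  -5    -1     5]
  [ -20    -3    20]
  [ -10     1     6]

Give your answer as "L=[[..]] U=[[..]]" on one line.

  row1 -= 4·row0 → [0,1,0]
  row2 -= 2·row0 → [0,3,-4]
  row2 -= 3·row1 → [0,0,-4]

L=[[1,0,0],[4,1,0],[2,3,1]] U=[[-5,-1,5],[0,1,0],[0,0,-4]]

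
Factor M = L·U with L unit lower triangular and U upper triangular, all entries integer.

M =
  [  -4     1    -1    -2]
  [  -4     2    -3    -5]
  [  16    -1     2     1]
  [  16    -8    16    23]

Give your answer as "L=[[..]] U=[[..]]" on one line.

L=[[1,0,0,0],[1,1,0,0],[-4,3,1,0],[-4,-4,1,1]] U=[[-4,1,-1,-2],[0,1,-2,-3],[0,0,4,2],[0,0,0,1]]

  row1 -= 1·row0 → [0,1,-2,-3]
  row2 -= -4·row0 → [0,3,-2,-7]
  row3 -= -4·row0 → [0,-4,12,15]
  row2 -= 3·row1 → [0,0,4,2]
  row3 -= -4·row1 → [0,0,4,3]
  row3 -= 1·row2 → [0,0,0,1]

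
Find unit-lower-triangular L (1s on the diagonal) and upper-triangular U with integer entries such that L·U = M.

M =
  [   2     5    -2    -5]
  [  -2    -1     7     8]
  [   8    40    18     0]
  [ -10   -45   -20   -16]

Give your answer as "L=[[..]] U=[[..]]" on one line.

  R1 -= -1·R0 → [0,4,5,3]
  R2 -= 4·R0 → [0,20,26,20]
  R3 -= -5·R0 → [0,-20,-30,-41]
  R2 -= 5·R1 → [0,0,1,5]
  R3 -= -5·R1 → [0,0,-5,-26]
  R3 -= -5·R2 → [0,0,0,-1]

L=[[1,0,0,0],[-1,1,0,0],[4,5,1,0],[-5,-5,-5,1]] U=[[2,5,-2,-5],[0,4,5,3],[0,0,1,5],[0,0,0,-1]]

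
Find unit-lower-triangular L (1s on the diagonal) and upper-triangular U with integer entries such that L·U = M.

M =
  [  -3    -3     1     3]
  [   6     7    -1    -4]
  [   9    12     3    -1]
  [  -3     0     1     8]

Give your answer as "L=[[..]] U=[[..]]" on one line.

L=[[1,0,0,0],[-2,1,0,0],[-3,3,1,0],[1,3,-1,1]] U=[[-3,-3,1,3],[0,1,1,2],[0,0,3,2],[0,0,0,1]]

  R1 -= -2·R0 → [0,1,1,2]
  R2 -= -3·R0 → [0,3,6,8]
  R3 -= 1·R0 → [0,3,0,5]
  R2 -= 3·R1 → [0,0,3,2]
  R3 -= 3·R1 → [0,0,-3,-1]
  R3 -= -1·R2 → [0,0,0,1]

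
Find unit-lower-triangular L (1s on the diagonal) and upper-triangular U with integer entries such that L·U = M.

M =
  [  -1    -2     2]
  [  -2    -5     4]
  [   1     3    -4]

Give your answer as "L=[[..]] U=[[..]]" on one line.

  row1 -= 2·row0 → [0,-1,0]
  row2 -= -1·row0 → [0,1,-2]
  row2 -= -1·row1 → [0,0,-2]

L=[[1,0,0],[2,1,0],[-1,-1,1]] U=[[-1,-2,2],[0,-1,0],[0,0,-2]]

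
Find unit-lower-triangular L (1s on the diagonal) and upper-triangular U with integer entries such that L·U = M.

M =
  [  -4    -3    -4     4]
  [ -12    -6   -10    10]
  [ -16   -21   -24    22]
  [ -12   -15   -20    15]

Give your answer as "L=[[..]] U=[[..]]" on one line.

L=[[1,0,0,0],[3,1,0,0],[4,-3,1,0],[3,-2,2,1]] U=[[-4,-3,-4,4],[0,3,2,-2],[0,0,-2,0],[0,0,0,-1]]

  r1 -= 3·r0 → [0,3,2,-2]
  r2 -= 4·r0 → [0,-9,-8,6]
  r3 -= 3·r0 → [0,-6,-8,3]
  r2 -= -3·r1 → [0,0,-2,0]
  r3 -= -2·r1 → [0,0,-4,-1]
  r3 -= 2·r2 → [0,0,0,-1]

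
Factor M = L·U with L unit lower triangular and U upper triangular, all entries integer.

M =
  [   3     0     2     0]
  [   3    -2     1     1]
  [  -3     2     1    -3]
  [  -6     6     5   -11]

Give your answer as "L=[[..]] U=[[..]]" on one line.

L=[[1,0,0,0],[1,1,0,0],[-1,-1,1,0],[-2,-3,3,1]] U=[[3,0,2,0],[0,-2,-1,1],[0,0,2,-2],[0,0,0,-2]]

  R1 -= 1·R0 → [0,-2,-1,1]
  R2 -= -1·R0 → [0,2,3,-3]
  R3 -= -2·R0 → [0,6,9,-11]
  R2 -= -1·R1 → [0,0,2,-2]
  R3 -= -3·R1 → [0,0,6,-8]
  R3 -= 3·R2 → [0,0,0,-2]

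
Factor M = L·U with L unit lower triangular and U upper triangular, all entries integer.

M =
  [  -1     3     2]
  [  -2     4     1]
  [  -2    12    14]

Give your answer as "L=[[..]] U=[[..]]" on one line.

L=[[1,0,0],[2,1,0],[2,-3,1]] U=[[-1,3,2],[0,-2,-3],[0,0,1]]

  r1 -= 2·r0 → [0,-2,-3]
  r2 -= 2·r0 → [0,6,10]
  r2 -= -3·r1 → [0,0,1]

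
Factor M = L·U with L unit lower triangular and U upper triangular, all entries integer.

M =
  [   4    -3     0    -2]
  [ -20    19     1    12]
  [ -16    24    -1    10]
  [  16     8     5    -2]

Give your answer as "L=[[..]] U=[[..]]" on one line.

  row1 -= -5·row0 → [0,4,1,2]
  row2 -= -4·row0 → [0,12,-1,2]
  row3 -= 4·row0 → [0,20,5,6]
  row2 -= 3·row1 → [0,0,-4,-4]
  row3 -= 5·row1 → [0,0,0,-4]
  row3 -= 0·row2 → [0,0,0,-4]

L=[[1,0,0,0],[-5,1,0,0],[-4,3,1,0],[4,5,0,1]] U=[[4,-3,0,-2],[0,4,1,2],[0,0,-4,-4],[0,0,0,-4]]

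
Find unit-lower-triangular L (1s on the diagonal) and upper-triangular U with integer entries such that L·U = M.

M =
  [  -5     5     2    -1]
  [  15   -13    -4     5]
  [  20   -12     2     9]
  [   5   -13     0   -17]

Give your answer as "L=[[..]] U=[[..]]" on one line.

L=[[1,0,0,0],[-3,1,0,0],[-4,4,1,0],[-1,-4,5,1]] U=[[-5,5,2,-1],[0,2,2,2],[0,0,2,-3],[0,0,0,5]]

  row1 -= -3·row0 → [0,2,2,2]
  row2 -= -4·row0 → [0,8,10,5]
  row3 -= -1·row0 → [0,-8,2,-18]
  row2 -= 4·row1 → [0,0,2,-3]
  row3 -= -4·row1 → [0,0,10,-10]
  row3 -= 5·row2 → [0,0,0,5]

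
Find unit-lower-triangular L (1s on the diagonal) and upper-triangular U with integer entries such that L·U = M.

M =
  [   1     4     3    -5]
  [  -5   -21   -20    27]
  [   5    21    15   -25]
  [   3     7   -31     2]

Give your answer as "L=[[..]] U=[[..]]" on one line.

L=[[1,0,0,0],[-5,1,0,0],[5,-1,1,0],[3,5,3,1]] U=[[1,4,3,-5],[0,-1,-5,2],[0,0,-5,2],[0,0,0,1]]

  r1 -= -5·r0 → [0,-1,-5,2]
  r2 -= 5·r0 → [0,1,0,0]
  r3 -= 3·r0 → [0,-5,-40,17]
  r2 -= -1·r1 → [0,0,-5,2]
  r3 -= 5·r1 → [0,0,-15,7]
  r3 -= 3·r2 → [0,0,0,1]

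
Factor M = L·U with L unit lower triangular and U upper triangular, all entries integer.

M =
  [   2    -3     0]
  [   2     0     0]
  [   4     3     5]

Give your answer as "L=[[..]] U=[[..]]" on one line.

L=[[1,0,0],[1,1,0],[2,3,1]] U=[[2,-3,0],[0,3,0],[0,0,5]]

  r1 -= 1·r0 → [0,3,0]
  r2 -= 2·r0 → [0,9,5]
  r2 -= 3·r1 → [0,0,5]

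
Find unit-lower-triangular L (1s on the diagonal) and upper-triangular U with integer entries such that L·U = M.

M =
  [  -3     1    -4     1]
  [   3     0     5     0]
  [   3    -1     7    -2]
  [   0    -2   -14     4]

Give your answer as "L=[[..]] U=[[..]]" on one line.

  row1 -= -1·row0 → [0,1,1,1]
  row2 -= -1·row0 → [0,0,3,-1]
  row3 -= 0·row0 → [0,-2,-14,4]
  row2 -= 0·row1 → [0,0,3,-1]
  row3 -= -2·row1 → [0,0,-12,6]
  row3 -= -4·row2 → [0,0,0,2]

L=[[1,0,0,0],[-1,1,0,0],[-1,0,1,0],[0,-2,-4,1]] U=[[-3,1,-4,1],[0,1,1,1],[0,0,3,-1],[0,0,0,2]]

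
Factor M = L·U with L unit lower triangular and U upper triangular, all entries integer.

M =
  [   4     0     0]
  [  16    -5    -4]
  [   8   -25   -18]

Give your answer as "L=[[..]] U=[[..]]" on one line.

  r1 -= 4·r0 → [0,-5,-4]
  r2 -= 2·r0 → [0,-25,-18]
  r2 -= 5·r1 → [0,0,2]

L=[[1,0,0],[4,1,0],[2,5,1]] U=[[4,0,0],[0,-5,-4],[0,0,2]]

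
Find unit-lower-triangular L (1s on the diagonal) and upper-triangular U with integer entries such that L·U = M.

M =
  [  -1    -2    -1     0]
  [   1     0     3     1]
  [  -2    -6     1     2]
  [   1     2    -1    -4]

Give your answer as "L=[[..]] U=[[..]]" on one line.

L=[[1,0,0,0],[-1,1,0,0],[2,1,1,0],[-1,0,-2,1]] U=[[-1,-2,-1,0],[0,-2,2,1],[0,0,1,1],[0,0,0,-2]]

  row1 -= -1·row0 → [0,-2,2,1]
  row2 -= 2·row0 → [0,-2,3,2]
  row3 -= -1·row0 → [0,0,-2,-4]
  row2 -= 1·row1 → [0,0,1,1]
  row3 -= 0·row1 → [0,0,-2,-4]
  row3 -= -2·row2 → [0,0,0,-2]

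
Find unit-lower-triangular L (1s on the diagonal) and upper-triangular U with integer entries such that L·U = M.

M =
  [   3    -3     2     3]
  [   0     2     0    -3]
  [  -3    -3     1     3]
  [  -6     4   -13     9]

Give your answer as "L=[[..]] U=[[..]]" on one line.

  R1 -= 0·R0 → [0,2,0,-3]
  R2 -= -1·R0 → [0,-6,3,6]
  R3 -= -2·R0 → [0,-2,-9,15]
  R2 -= -3·R1 → [0,0,3,-3]
  R3 -= -1·R1 → [0,0,-9,12]
  R3 -= -3·R2 → [0,0,0,3]

L=[[1,0,0,0],[0,1,0,0],[-1,-3,1,0],[-2,-1,-3,1]] U=[[3,-3,2,3],[0,2,0,-3],[0,0,3,-3],[0,0,0,3]]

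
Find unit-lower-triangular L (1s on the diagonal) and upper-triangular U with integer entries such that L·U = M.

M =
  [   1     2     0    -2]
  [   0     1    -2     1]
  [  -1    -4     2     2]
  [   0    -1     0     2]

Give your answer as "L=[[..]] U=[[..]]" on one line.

L=[[1,0,0,0],[0,1,0,0],[-1,-2,1,0],[0,-1,1,1]] U=[[1,2,0,-2],[0,1,-2,1],[0,0,-2,2],[0,0,0,1]]

  row1 -= 0·row0 → [0,1,-2,1]
  row2 -= -1·row0 → [0,-2,2,0]
  row3 -= 0·row0 → [0,-1,0,2]
  row2 -= -2·row1 → [0,0,-2,2]
  row3 -= -1·row1 → [0,0,-2,3]
  row3 -= 1·row2 → [0,0,0,1]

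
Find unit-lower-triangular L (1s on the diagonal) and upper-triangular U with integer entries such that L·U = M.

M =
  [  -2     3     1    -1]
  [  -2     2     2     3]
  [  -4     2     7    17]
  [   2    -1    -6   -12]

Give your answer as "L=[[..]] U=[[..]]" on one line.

L=[[1,0,0,0],[1,1,0,0],[2,4,1,0],[-1,-2,-3,1]] U=[[-2,3,1,-1],[0,-1,1,4],[0,0,1,3],[0,0,0,4]]

  r1 -= 1·r0 → [0,-1,1,4]
  r2 -= 2·r0 → [0,-4,5,19]
  r3 -= -1·r0 → [0,2,-5,-13]
  r2 -= 4·r1 → [0,0,1,3]
  r3 -= -2·r1 → [0,0,-3,-5]
  r3 -= -3·r2 → [0,0,0,4]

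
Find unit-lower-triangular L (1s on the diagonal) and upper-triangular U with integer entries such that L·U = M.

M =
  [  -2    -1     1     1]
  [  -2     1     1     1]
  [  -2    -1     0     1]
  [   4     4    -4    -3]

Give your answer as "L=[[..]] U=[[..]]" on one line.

L=[[1,0,0,0],[1,1,0,0],[1,0,1,0],[-2,1,2,1]] U=[[-2,-1,1,1],[0,2,0,0],[0,0,-1,0],[0,0,0,-1]]

  row1 -= 1·row0 → [0,2,0,0]
  row2 -= 1·row0 → [0,0,-1,0]
  row3 -= -2·row0 → [0,2,-2,-1]
  row2 -= 0·row1 → [0,0,-1,0]
  row3 -= 1·row1 → [0,0,-2,-1]
  row3 -= 2·row2 → [0,0,0,-1]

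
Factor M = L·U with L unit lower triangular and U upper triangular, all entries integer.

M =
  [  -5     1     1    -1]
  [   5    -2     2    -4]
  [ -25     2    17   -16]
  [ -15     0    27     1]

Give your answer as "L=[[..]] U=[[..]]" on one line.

  R1 -= -1·R0 → [0,-1,3,-5]
  R2 -= 5·R0 → [0,-3,12,-11]
  R3 -= 3·R0 → [0,-3,24,4]
  R2 -= 3·R1 → [0,0,3,4]
  R3 -= 3·R1 → [0,0,15,19]
  R3 -= 5·R2 → [0,0,0,-1]

L=[[1,0,0,0],[-1,1,0,0],[5,3,1,0],[3,3,5,1]] U=[[-5,1,1,-1],[0,-1,3,-5],[0,0,3,4],[0,0,0,-1]]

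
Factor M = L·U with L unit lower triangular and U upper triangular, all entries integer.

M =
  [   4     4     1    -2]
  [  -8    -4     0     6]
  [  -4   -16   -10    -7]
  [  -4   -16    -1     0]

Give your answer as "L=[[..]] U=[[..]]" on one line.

L=[[1,0,0,0],[-2,1,0,0],[-1,-3,1,0],[-1,-3,-2,1]] U=[[4,4,1,-2],[0,4,2,2],[0,0,-3,-3],[0,0,0,-2]]

  r1 -= -2·r0 → [0,4,2,2]
  r2 -= -1·r0 → [0,-12,-9,-9]
  r3 -= -1·r0 → [0,-12,0,-2]
  r2 -= -3·r1 → [0,0,-3,-3]
  r3 -= -3·r1 → [0,0,6,4]
  r3 -= -2·r2 → [0,0,0,-2]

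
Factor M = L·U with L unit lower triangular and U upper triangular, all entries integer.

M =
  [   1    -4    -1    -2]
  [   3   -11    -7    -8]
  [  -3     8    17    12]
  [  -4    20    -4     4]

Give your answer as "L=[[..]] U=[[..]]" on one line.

  r1 -= 3·r0 → [0,1,-4,-2]
  r2 -= -3·r0 → [0,-4,14,6]
  r3 -= -4·r0 → [0,4,-8,-4]
  r2 -= -4·r1 → [0,0,-2,-2]
  r3 -= 4·r1 → [0,0,8,4]
  r3 -= -4·r2 → [0,0,0,-4]

L=[[1,0,0,0],[3,1,0,0],[-3,-4,1,0],[-4,4,-4,1]] U=[[1,-4,-1,-2],[0,1,-4,-2],[0,0,-2,-2],[0,0,0,-4]]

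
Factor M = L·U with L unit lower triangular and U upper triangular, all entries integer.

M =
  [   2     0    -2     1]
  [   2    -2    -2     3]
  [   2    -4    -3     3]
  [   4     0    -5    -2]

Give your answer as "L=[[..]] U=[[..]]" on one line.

L=[[1,0,0,0],[1,1,0,0],[1,2,1,0],[2,0,1,1]] U=[[2,0,-2,1],[0,-2,0,2],[0,0,-1,-2],[0,0,0,-2]]

  r1 -= 1·r0 → [0,-2,0,2]
  r2 -= 1·r0 → [0,-4,-1,2]
  r3 -= 2·r0 → [0,0,-1,-4]
  r2 -= 2·r1 → [0,0,-1,-2]
  r3 -= 0·r1 → [0,0,-1,-4]
  r3 -= 1·r2 → [0,0,0,-2]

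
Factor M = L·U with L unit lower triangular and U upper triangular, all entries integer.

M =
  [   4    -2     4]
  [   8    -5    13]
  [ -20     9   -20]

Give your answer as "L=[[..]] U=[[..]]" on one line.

  r1 -= 2·r0 → [0,-1,5]
  r2 -= -5·r0 → [0,-1,0]
  r2 -= 1·r1 → [0,0,-5]

L=[[1,0,0],[2,1,0],[-5,1,1]] U=[[4,-2,4],[0,-1,5],[0,0,-5]]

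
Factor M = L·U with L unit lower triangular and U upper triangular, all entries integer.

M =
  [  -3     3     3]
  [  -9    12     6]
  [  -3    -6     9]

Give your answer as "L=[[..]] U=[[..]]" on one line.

  row1 -= 3·row0 → [0,3,-3]
  row2 -= 1·row0 → [0,-9,6]
  row2 -= -3·row1 → [0,0,-3]

L=[[1,0,0],[3,1,0],[1,-3,1]] U=[[-3,3,3],[0,3,-3],[0,0,-3]]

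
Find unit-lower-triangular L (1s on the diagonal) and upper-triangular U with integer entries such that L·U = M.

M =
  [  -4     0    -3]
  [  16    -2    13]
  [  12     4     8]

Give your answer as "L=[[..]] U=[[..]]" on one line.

L=[[1,0,0],[-4,1,0],[-3,-2,1]] U=[[-4,0,-3],[0,-2,1],[0,0,1]]

  r1 -= -4·r0 → [0,-2,1]
  r2 -= -3·r0 → [0,4,-1]
  r2 -= -2·r1 → [0,0,1]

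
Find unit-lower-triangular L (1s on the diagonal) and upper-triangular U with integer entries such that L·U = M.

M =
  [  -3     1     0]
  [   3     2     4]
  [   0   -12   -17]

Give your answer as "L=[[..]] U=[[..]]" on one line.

L=[[1,0,0],[-1,1,0],[0,-4,1]] U=[[-3,1,0],[0,3,4],[0,0,-1]]

  row1 -= -1·row0 → [0,3,4]
  row2 -= 0·row0 → [0,-12,-17]
  row2 -= -4·row1 → [0,0,-1]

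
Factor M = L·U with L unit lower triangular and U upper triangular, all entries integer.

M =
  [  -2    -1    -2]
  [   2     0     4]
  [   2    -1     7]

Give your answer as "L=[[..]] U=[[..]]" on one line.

  R1 -= -1·R0 → [0,-1,2]
  R2 -= -1·R0 → [0,-2,5]
  R2 -= 2·R1 → [0,0,1]

L=[[1,0,0],[-1,1,0],[-1,2,1]] U=[[-2,-1,-2],[0,-1,2],[0,0,1]]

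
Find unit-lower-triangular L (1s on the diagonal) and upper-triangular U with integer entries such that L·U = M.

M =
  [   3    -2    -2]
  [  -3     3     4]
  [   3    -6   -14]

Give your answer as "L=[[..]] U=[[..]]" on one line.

  row1 -= -1·row0 → [0,1,2]
  row2 -= 1·row0 → [0,-4,-12]
  row2 -= -4·row1 → [0,0,-4]

L=[[1,0,0],[-1,1,0],[1,-4,1]] U=[[3,-2,-2],[0,1,2],[0,0,-4]]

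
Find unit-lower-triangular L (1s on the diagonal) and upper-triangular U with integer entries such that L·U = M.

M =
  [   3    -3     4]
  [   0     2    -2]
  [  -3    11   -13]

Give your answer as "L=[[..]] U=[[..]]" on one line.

  R1 -= 0·R0 → [0,2,-2]
  R2 -= -1·R0 → [0,8,-9]
  R2 -= 4·R1 → [0,0,-1]

L=[[1,0,0],[0,1,0],[-1,4,1]] U=[[3,-3,4],[0,2,-2],[0,0,-1]]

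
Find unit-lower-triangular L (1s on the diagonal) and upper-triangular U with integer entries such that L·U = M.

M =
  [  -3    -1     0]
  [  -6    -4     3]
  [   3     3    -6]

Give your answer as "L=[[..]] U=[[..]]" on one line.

L=[[1,0,0],[2,1,0],[-1,-1,1]] U=[[-3,-1,0],[0,-2,3],[0,0,-3]]

  r1 -= 2·r0 → [0,-2,3]
  r2 -= -1·r0 → [0,2,-6]
  r2 -= -1·r1 → [0,0,-3]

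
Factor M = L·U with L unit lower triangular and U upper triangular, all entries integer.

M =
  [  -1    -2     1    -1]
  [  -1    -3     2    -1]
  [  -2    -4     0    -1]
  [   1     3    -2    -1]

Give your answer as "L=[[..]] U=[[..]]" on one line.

L=[[1,0,0,0],[1,1,0,0],[2,0,1,0],[-1,-1,0,1]] U=[[-1,-2,1,-1],[0,-1,1,0],[0,0,-2,1],[0,0,0,-2]]

  r1 -= 1·r0 → [0,-1,1,0]
  r2 -= 2·r0 → [0,0,-2,1]
  r3 -= -1·r0 → [0,1,-1,-2]
  r2 -= 0·r1 → [0,0,-2,1]
  r3 -= -1·r1 → [0,0,0,-2]
  r3 -= 0·r2 → [0,0,0,-2]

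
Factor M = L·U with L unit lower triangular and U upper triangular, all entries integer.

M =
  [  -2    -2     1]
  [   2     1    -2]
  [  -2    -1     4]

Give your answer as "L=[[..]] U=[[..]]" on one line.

  row1 -= -1·row0 → [0,-1,-1]
  row2 -= 1·row0 → [0,1,3]
  row2 -= -1·row1 → [0,0,2]

L=[[1,0,0],[-1,1,0],[1,-1,1]] U=[[-2,-2,1],[0,-1,-1],[0,0,2]]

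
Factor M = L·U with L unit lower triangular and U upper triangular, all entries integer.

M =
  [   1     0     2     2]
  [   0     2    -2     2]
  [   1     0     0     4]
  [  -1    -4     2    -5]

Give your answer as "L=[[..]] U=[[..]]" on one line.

  row1 -= 0·row0 → [0,2,-2,2]
  row2 -= 1·row0 → [0,0,-2,2]
  row3 -= -1·row0 → [0,-4,4,-3]
  row2 -= 0·row1 → [0,0,-2,2]
  row3 -= -2·row1 → [0,0,0,1]
  row3 -= 0·row2 → [0,0,0,1]

L=[[1,0,0,0],[0,1,0,0],[1,0,1,0],[-1,-2,0,1]] U=[[1,0,2,2],[0,2,-2,2],[0,0,-2,2],[0,0,0,1]]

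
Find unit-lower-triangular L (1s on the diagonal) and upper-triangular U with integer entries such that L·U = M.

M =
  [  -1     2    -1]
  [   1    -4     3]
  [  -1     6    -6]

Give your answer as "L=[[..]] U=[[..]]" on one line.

L=[[1,0,0],[-1,1,0],[1,-2,1]] U=[[-1,2,-1],[0,-2,2],[0,0,-1]]

  R1 -= -1·R0 → [0,-2,2]
  R2 -= 1·R0 → [0,4,-5]
  R2 -= -2·R1 → [0,0,-1]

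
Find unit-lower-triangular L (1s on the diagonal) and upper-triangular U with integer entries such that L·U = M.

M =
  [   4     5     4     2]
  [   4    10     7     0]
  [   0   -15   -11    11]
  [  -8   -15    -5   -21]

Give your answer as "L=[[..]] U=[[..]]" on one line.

L=[[1,0,0,0],[1,1,0,0],[0,-3,1,0],[-2,-1,-3,1]] U=[[4,5,4,2],[0,5,3,-2],[0,0,-2,5],[0,0,0,-4]]

  r1 -= 1·r0 → [0,5,3,-2]
  r2 -= 0·r0 → [0,-15,-11,11]
  r3 -= -2·r0 → [0,-5,3,-17]
  r2 -= -3·r1 → [0,0,-2,5]
  r3 -= -1·r1 → [0,0,6,-19]
  r3 -= -3·r2 → [0,0,0,-4]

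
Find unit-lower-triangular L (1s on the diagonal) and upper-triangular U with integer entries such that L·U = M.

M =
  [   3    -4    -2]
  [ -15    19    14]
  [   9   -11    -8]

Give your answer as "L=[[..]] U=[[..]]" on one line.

  R1 -= -5·R0 → [0,-1,4]
  R2 -= 3·R0 → [0,1,-2]
  R2 -= -1·R1 → [0,0,2]

L=[[1,0,0],[-5,1,0],[3,-1,1]] U=[[3,-4,-2],[0,-1,4],[0,0,2]]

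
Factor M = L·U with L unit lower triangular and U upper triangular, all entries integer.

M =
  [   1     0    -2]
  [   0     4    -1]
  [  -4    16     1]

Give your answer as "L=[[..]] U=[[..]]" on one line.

L=[[1,0,0],[0,1,0],[-4,4,1]] U=[[1,0,-2],[0,4,-1],[0,0,-3]]

  row1 -= 0·row0 → [0,4,-1]
  row2 -= -4·row0 → [0,16,-7]
  row2 -= 4·row1 → [0,0,-3]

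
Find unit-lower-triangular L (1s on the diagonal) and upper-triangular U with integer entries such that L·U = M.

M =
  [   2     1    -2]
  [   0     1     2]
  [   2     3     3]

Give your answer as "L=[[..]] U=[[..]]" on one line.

  r1 -= 0·r0 → [0,1,2]
  r2 -= 1·r0 → [0,2,5]
  r2 -= 2·r1 → [0,0,1]

L=[[1,0,0],[0,1,0],[1,2,1]] U=[[2,1,-2],[0,1,2],[0,0,1]]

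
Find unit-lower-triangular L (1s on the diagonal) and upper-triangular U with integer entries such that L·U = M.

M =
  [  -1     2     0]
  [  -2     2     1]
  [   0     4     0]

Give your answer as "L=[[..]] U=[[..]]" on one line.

  row1 -= 2·row0 → [0,-2,1]
  row2 -= 0·row0 → [0,4,0]
  row2 -= -2·row1 → [0,0,2]

L=[[1,0,0],[2,1,0],[0,-2,1]] U=[[-1,2,0],[0,-2,1],[0,0,2]]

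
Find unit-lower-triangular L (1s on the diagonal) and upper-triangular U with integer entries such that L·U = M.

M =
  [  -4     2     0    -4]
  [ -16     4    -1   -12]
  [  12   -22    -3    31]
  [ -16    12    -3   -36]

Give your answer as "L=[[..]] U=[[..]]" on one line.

  r1 -= 4·r0 → [0,-4,-1,4]
  r2 -= -3·r0 → [0,-16,-3,19]
  r3 -= 4·r0 → [0,4,-3,-20]
  r2 -= 4·r1 → [0,0,1,3]
  r3 -= -1·r1 → [0,0,-4,-16]
  r3 -= -4·r2 → [0,0,0,-4]

L=[[1,0,0,0],[4,1,0,0],[-3,4,1,0],[4,-1,-4,1]] U=[[-4,2,0,-4],[0,-4,-1,4],[0,0,1,3],[0,0,0,-4]]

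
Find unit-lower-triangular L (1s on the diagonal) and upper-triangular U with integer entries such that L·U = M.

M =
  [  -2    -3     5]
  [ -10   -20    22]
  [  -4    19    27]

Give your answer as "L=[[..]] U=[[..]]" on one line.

L=[[1,0,0],[5,1,0],[2,-5,1]] U=[[-2,-3,5],[0,-5,-3],[0,0,2]]

  r1 -= 5·r0 → [0,-5,-3]
  r2 -= 2·r0 → [0,25,17]
  r2 -= -5·r1 → [0,0,2]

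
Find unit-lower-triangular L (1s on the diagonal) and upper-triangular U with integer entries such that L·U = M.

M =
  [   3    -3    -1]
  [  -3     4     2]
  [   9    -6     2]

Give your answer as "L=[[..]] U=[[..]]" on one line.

L=[[1,0,0],[-1,1,0],[3,3,1]] U=[[3,-3,-1],[0,1,1],[0,0,2]]

  row1 -= -1·row0 → [0,1,1]
  row2 -= 3·row0 → [0,3,5]
  row2 -= 3·row1 → [0,0,2]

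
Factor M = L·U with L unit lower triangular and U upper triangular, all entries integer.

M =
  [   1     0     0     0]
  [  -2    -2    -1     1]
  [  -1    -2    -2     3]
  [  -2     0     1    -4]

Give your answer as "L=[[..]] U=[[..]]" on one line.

  r1 -= -2·r0 → [0,-2,-1,1]
  r2 -= -1·r0 → [0,-2,-2,3]
  r3 -= -2·r0 → [0,0,1,-4]
  r2 -= 1·r1 → [0,0,-1,2]
  r3 -= 0·r1 → [0,0,1,-4]
  r3 -= -1·r2 → [0,0,0,-2]

L=[[1,0,0,0],[-2,1,0,0],[-1,1,1,0],[-2,0,-1,1]] U=[[1,0,0,0],[0,-2,-1,1],[0,0,-1,2],[0,0,0,-2]]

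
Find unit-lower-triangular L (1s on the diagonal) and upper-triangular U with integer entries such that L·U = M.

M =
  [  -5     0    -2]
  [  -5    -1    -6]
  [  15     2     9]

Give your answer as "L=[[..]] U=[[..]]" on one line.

  R1 -= 1·R0 → [0,-1,-4]
  R2 -= -3·R0 → [0,2,3]
  R2 -= -2·R1 → [0,0,-5]

L=[[1,0,0],[1,1,0],[-3,-2,1]] U=[[-5,0,-2],[0,-1,-4],[0,0,-5]]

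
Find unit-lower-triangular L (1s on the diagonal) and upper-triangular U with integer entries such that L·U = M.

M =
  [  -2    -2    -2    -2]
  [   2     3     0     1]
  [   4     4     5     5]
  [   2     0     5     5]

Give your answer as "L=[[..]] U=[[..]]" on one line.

  R1 -= -1·R0 → [0,1,-2,-1]
  R2 -= -2·R0 → [0,0,1,1]
  R3 -= -1·R0 → [0,-2,3,3]
  R2 -= 0·R1 → [0,0,1,1]
  R3 -= -2·R1 → [0,0,-1,1]
  R3 -= -1·R2 → [0,0,0,2]

L=[[1,0,0,0],[-1,1,0,0],[-2,0,1,0],[-1,-2,-1,1]] U=[[-2,-2,-2,-2],[0,1,-2,-1],[0,0,1,1],[0,0,0,2]]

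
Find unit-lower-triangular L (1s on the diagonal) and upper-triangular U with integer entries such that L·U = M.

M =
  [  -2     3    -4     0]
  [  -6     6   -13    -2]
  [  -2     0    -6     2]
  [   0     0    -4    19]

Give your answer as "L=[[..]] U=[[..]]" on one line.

L=[[1,0,0,0],[3,1,0,0],[1,1,1,0],[0,0,4,1]] U=[[-2,3,-4,0],[0,-3,-1,-2],[0,0,-1,4],[0,0,0,3]]

  R1 -= 3·R0 → [0,-3,-1,-2]
  R2 -= 1·R0 → [0,-3,-2,2]
  R3 -= 0·R0 → [0,0,-4,19]
  R2 -= 1·R1 → [0,0,-1,4]
  R3 -= 0·R1 → [0,0,-4,19]
  R3 -= 4·R2 → [0,0,0,3]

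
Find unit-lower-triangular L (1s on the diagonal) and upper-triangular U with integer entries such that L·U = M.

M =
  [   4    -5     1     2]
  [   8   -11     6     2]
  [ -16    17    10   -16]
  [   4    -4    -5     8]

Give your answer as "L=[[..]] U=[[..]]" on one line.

  r1 -= 2·r0 → [0,-1,4,-2]
  r2 -= -4·r0 → [0,-3,14,-8]
  r3 -= 1·r0 → [0,1,-6,6]
  r2 -= 3·r1 → [0,0,2,-2]
  r3 -= -1·r1 → [0,0,-2,4]
  r3 -= -1·r2 → [0,0,0,2]

L=[[1,0,0,0],[2,1,0,0],[-4,3,1,0],[1,-1,-1,1]] U=[[4,-5,1,2],[0,-1,4,-2],[0,0,2,-2],[0,0,0,2]]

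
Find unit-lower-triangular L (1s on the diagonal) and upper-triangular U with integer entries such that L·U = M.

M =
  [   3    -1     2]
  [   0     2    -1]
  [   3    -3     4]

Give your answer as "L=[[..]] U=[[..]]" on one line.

  r1 -= 0·r0 → [0,2,-1]
  r2 -= 1·r0 → [0,-2,2]
  r2 -= -1·r1 → [0,0,1]

L=[[1,0,0],[0,1,0],[1,-1,1]] U=[[3,-1,2],[0,2,-1],[0,0,1]]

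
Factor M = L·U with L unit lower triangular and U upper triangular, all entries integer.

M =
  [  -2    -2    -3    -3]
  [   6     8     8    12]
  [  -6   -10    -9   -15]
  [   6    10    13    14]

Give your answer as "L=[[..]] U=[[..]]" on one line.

L=[[1,0,0,0],[-3,1,0,0],[3,-2,1,0],[-3,2,-3,1]] U=[[-2,-2,-3,-3],[0,2,-1,3],[0,0,-2,0],[0,0,0,-1]]

  r1 -= -3·r0 → [0,2,-1,3]
  r2 -= 3·r0 → [0,-4,0,-6]
  r3 -= -3·r0 → [0,4,4,5]
  r2 -= -2·r1 → [0,0,-2,0]
  r3 -= 2·r1 → [0,0,6,-1]
  r3 -= -3·r2 → [0,0,0,-1]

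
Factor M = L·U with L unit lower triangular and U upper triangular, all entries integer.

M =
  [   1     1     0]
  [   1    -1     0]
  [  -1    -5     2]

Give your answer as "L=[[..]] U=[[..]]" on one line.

L=[[1,0,0],[1,1,0],[-1,2,1]] U=[[1,1,0],[0,-2,0],[0,0,2]]

  R1 -= 1·R0 → [0,-2,0]
  R2 -= -1·R0 → [0,-4,2]
  R2 -= 2·R1 → [0,0,2]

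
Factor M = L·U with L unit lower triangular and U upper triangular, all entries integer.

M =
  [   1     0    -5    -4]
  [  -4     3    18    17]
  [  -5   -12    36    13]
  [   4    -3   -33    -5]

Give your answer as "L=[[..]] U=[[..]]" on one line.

  row1 -= -4·row0 → [0,3,-2,1]
  row2 -= -5·row0 → [0,-12,11,-7]
  row3 -= 4·row0 → [0,-3,-13,11]
  row2 -= -4·row1 → [0,0,3,-3]
  row3 -= -1·row1 → [0,0,-15,12]
  row3 -= -5·row2 → [0,0,0,-3]

L=[[1,0,0,0],[-4,1,0,0],[-5,-4,1,0],[4,-1,-5,1]] U=[[1,0,-5,-4],[0,3,-2,1],[0,0,3,-3],[0,0,0,-3]]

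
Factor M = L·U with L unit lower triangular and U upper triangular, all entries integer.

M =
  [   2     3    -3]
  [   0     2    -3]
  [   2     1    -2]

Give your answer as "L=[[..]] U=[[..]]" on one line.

  r1 -= 0·r0 → [0,2,-3]
  r2 -= 1·r0 → [0,-2,1]
  r2 -= -1·r1 → [0,0,-2]

L=[[1,0,0],[0,1,0],[1,-1,1]] U=[[2,3,-3],[0,2,-3],[0,0,-2]]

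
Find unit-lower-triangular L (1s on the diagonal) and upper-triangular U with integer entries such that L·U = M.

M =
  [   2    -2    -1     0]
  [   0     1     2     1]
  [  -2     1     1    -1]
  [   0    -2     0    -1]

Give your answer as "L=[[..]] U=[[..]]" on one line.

  r1 -= 0·r0 → [0,1,2,1]
  r2 -= -1·r0 → [0,-1,0,-1]
  r3 -= 0·r0 → [0,-2,0,-1]
  r2 -= -1·r1 → [0,0,2,0]
  r3 -= -2·r1 → [0,0,4,1]
  r3 -= 2·r2 → [0,0,0,1]

L=[[1,0,0,0],[0,1,0,0],[-1,-1,1,0],[0,-2,2,1]] U=[[2,-2,-1,0],[0,1,2,1],[0,0,2,0],[0,0,0,1]]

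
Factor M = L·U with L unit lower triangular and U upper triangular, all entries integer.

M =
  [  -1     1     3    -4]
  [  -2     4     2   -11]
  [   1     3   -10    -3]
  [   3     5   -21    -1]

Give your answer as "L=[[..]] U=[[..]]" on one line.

L=[[1,0,0,0],[2,1,0,0],[-1,2,1,0],[-3,4,4,1]] U=[[-1,1,3,-4],[0,2,-4,-3],[0,0,1,-1],[0,0,0,3]]

  row1 -= 2·row0 → [0,2,-4,-3]
  row2 -= -1·row0 → [0,4,-7,-7]
  row3 -= -3·row0 → [0,8,-12,-13]
  row2 -= 2·row1 → [0,0,1,-1]
  row3 -= 4·row1 → [0,0,4,-1]
  row3 -= 4·row2 → [0,0,0,3]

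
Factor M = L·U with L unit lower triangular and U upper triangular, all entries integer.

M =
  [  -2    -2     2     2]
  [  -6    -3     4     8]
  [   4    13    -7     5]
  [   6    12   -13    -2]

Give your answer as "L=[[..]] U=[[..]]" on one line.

L=[[1,0,0,0],[3,1,0,0],[-2,3,1,0],[-3,2,-1,1]] U=[[-2,-2,2,2],[0,3,-2,2],[0,0,3,3],[0,0,0,3]]

  R1 -= 3·R0 → [0,3,-2,2]
  R2 -= -2·R0 → [0,9,-3,9]
  R3 -= -3·R0 → [0,6,-7,4]
  R2 -= 3·R1 → [0,0,3,3]
  R3 -= 2·R1 → [0,0,-3,0]
  R3 -= -1·R2 → [0,0,0,3]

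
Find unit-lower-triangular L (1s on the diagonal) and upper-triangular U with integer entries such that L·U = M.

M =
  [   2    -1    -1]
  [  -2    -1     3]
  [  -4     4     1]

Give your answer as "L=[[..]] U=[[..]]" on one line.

L=[[1,0,0],[-1,1,0],[-2,-1,1]] U=[[2,-1,-1],[0,-2,2],[0,0,1]]

  row1 -= -1·row0 → [0,-2,2]
  row2 -= -2·row0 → [0,2,-1]
  row2 -= -1·row1 → [0,0,1]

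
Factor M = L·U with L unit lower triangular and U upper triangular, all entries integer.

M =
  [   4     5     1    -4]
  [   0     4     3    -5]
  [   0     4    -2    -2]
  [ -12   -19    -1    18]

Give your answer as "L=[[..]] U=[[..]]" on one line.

L=[[1,0,0,0],[0,1,0,0],[0,1,1,0],[-3,-1,-1,1]] U=[[4,5,1,-4],[0,4,3,-5],[0,0,-5,3],[0,0,0,4]]

  row1 -= 0·row0 → [0,4,3,-5]
  row2 -= 0·row0 → [0,4,-2,-2]
  row3 -= -3·row0 → [0,-4,2,6]
  row2 -= 1·row1 → [0,0,-5,3]
  row3 -= -1·row1 → [0,0,5,1]
  row3 -= -1·row2 → [0,0,0,4]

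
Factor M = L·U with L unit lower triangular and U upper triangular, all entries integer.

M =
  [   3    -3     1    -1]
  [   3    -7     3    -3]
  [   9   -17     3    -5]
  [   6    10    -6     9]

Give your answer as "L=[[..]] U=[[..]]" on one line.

  row1 -= 1·row0 → [0,-4,2,-2]
  row2 -= 3·row0 → [0,-8,0,-2]
  row3 -= 2·row0 → [0,16,-8,11]
  row2 -= 2·row1 → [0,0,-4,2]
  row3 -= -4·row1 → [0,0,0,3]
  row3 -= 0·row2 → [0,0,0,3]

L=[[1,0,0,0],[1,1,0,0],[3,2,1,0],[2,-4,0,1]] U=[[3,-3,1,-1],[0,-4,2,-2],[0,0,-4,2],[0,0,0,3]]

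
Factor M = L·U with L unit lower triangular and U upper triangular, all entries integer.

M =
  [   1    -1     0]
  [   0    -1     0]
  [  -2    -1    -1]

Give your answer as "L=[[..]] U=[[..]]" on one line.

  r1 -= 0·r0 → [0,-1,0]
  r2 -= -2·r0 → [0,-3,-1]
  r2 -= 3·r1 → [0,0,-1]

L=[[1,0,0],[0,1,0],[-2,3,1]] U=[[1,-1,0],[0,-1,0],[0,0,-1]]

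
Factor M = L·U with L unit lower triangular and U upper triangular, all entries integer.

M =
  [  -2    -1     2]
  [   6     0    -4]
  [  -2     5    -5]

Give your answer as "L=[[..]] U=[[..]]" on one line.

  R1 -= -3·R0 → [0,-3,2]
  R2 -= 1·R0 → [0,6,-7]
  R2 -= -2·R1 → [0,0,-3]

L=[[1,0,0],[-3,1,0],[1,-2,1]] U=[[-2,-1,2],[0,-3,2],[0,0,-3]]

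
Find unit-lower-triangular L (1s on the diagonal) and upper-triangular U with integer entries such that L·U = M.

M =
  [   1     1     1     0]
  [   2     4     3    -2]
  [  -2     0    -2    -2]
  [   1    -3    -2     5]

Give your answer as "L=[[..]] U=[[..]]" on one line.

L=[[1,0,0,0],[2,1,0,0],[-2,1,1,0],[1,-2,1,1]] U=[[1,1,1,0],[0,2,1,-2],[0,0,-1,0],[0,0,0,1]]

  R1 -= 2·R0 → [0,2,1,-2]
  R2 -= -2·R0 → [0,2,0,-2]
  R3 -= 1·R0 → [0,-4,-3,5]
  R2 -= 1·R1 → [0,0,-1,0]
  R3 -= -2·R1 → [0,0,-1,1]
  R3 -= 1·R2 → [0,0,0,1]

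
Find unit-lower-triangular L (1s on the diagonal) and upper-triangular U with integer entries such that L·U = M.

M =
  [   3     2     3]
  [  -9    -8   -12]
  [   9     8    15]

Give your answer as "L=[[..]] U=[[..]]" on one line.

  row1 -= -3·row0 → [0,-2,-3]
  row2 -= 3·row0 → [0,2,6]
  row2 -= -1·row1 → [0,0,3]

L=[[1,0,0],[-3,1,0],[3,-1,1]] U=[[3,2,3],[0,-2,-3],[0,0,3]]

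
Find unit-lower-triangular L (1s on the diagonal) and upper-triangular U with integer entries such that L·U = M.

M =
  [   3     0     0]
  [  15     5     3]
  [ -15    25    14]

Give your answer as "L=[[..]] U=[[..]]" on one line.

  r1 -= 5·r0 → [0,5,3]
  r2 -= -5·r0 → [0,25,14]
  r2 -= 5·r1 → [0,0,-1]

L=[[1,0,0],[5,1,0],[-5,5,1]] U=[[3,0,0],[0,5,3],[0,0,-1]]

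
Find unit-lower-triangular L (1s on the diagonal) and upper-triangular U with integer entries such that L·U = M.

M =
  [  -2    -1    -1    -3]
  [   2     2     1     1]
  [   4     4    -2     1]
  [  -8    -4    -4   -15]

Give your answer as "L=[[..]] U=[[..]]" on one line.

  R1 -= -1·R0 → [0,1,0,-2]
  R2 -= -2·R0 → [0,2,-4,-5]
  R3 -= 4·R0 → [0,0,0,-3]
  R2 -= 2·R1 → [0,0,-4,-1]
  R3 -= 0·R1 → [0,0,0,-3]
  R3 -= 0·R2 → [0,0,0,-3]

L=[[1,0,0,0],[-1,1,0,0],[-2,2,1,0],[4,0,0,1]] U=[[-2,-1,-1,-3],[0,1,0,-2],[0,0,-4,-1],[0,0,0,-3]]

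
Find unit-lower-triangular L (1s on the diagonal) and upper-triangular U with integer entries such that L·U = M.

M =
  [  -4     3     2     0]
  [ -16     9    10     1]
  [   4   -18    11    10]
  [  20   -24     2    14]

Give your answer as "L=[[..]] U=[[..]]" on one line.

L=[[1,0,0,0],[4,1,0,0],[-1,5,1,0],[-5,3,2,1]] U=[[-4,3,2,0],[0,-3,2,1],[0,0,3,5],[0,0,0,1]]

  R1 -= 4·R0 → [0,-3,2,1]
  R2 -= -1·R0 → [0,-15,13,10]
  R3 -= -5·R0 → [0,-9,12,14]
  R2 -= 5·R1 → [0,0,3,5]
  R3 -= 3·R1 → [0,0,6,11]
  R3 -= 2·R2 → [0,0,0,1]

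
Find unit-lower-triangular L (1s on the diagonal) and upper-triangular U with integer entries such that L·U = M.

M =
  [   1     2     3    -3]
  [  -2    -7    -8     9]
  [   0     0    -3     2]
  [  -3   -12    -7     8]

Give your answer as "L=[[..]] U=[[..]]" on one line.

L=[[1,0,0,0],[-2,1,0,0],[0,0,1,0],[-3,2,-2,1]] U=[[1,2,3,-3],[0,-3,-2,3],[0,0,-3,2],[0,0,0,-3]]

  row1 -= -2·row0 → [0,-3,-2,3]
  row2 -= 0·row0 → [0,0,-3,2]
  row3 -= -3·row0 → [0,-6,2,-1]
  row2 -= 0·row1 → [0,0,-3,2]
  row3 -= 2·row1 → [0,0,6,-7]
  row3 -= -2·row2 → [0,0,0,-3]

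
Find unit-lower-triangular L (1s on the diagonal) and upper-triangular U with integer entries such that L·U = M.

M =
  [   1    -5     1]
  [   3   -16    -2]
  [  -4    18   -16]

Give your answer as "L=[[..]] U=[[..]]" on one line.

  r1 -= 3·r0 → [0,-1,-5]
  r2 -= -4·r0 → [0,-2,-12]
  r2 -= 2·r1 → [0,0,-2]

L=[[1,0,0],[3,1,0],[-4,2,1]] U=[[1,-5,1],[0,-1,-5],[0,0,-2]]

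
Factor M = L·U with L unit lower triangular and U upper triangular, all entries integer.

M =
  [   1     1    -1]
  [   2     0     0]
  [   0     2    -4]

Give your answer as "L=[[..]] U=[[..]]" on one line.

L=[[1,0,0],[2,1,0],[0,-1,1]] U=[[1,1,-1],[0,-2,2],[0,0,-2]]

  R1 -= 2·R0 → [0,-2,2]
  R2 -= 0·R0 → [0,2,-4]
  R2 -= -1·R1 → [0,0,-2]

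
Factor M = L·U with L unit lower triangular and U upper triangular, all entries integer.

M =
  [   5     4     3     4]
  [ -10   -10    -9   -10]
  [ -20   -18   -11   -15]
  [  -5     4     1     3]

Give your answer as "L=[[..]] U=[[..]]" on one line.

L=[[1,0,0,0],[-2,1,0,0],[-4,1,1,0],[-1,-4,-2,1]] U=[[5,4,3,4],[0,-2,-3,-2],[0,0,4,3],[0,0,0,5]]

  r1 -= -2·r0 → [0,-2,-3,-2]
  r2 -= -4·r0 → [0,-2,1,1]
  r3 -= -1·r0 → [0,8,4,7]
  r2 -= 1·r1 → [0,0,4,3]
  r3 -= -4·r1 → [0,0,-8,-1]
  r3 -= -2·r2 → [0,0,0,5]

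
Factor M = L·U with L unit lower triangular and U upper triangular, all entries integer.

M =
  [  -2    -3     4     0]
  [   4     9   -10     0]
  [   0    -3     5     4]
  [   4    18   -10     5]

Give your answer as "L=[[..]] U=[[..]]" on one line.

L=[[1,0,0,0],[-2,1,0,0],[0,-1,1,0],[-2,4,2,1]] U=[[-2,-3,4,0],[0,3,-2,0],[0,0,3,4],[0,0,0,-3]]

  R1 -= -2·R0 → [0,3,-2,0]
  R2 -= 0·R0 → [0,-3,5,4]
  R3 -= -2·R0 → [0,12,-2,5]
  R2 -= -1·R1 → [0,0,3,4]
  R3 -= 4·R1 → [0,0,6,5]
  R3 -= 2·R2 → [0,0,0,-3]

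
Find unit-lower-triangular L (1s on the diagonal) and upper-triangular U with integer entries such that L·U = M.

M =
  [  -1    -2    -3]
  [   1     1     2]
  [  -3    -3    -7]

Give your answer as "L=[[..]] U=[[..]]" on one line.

L=[[1,0,0],[-1,1,0],[3,-3,1]] U=[[-1,-2,-3],[0,-1,-1],[0,0,-1]]

  r1 -= -1·r0 → [0,-1,-1]
  r2 -= 3·r0 → [0,3,2]
  r2 -= -3·r1 → [0,0,-1]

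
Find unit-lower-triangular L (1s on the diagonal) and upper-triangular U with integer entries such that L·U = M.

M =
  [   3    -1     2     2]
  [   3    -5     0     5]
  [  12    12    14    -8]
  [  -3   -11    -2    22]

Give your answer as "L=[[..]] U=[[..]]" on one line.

  r1 -= 1·r0 → [0,-4,-2,3]
  r2 -= 4·r0 → [0,16,6,-16]
  r3 -= -1·r0 → [0,-12,0,24]
  r2 -= -4·r1 → [0,0,-2,-4]
  r3 -= 3·r1 → [0,0,6,15]
  r3 -= -3·r2 → [0,0,0,3]

L=[[1,0,0,0],[1,1,0,0],[4,-4,1,0],[-1,3,-3,1]] U=[[3,-1,2,2],[0,-4,-2,3],[0,0,-2,-4],[0,0,0,3]]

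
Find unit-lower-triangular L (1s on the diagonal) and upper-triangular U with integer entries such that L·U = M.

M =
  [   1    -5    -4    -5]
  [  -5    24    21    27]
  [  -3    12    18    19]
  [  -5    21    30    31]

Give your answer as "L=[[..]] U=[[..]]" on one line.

  r1 -= -5·r0 → [0,-1,1,2]
  r2 -= -3·r0 → [0,-3,6,4]
  r3 -= -5·r0 → [0,-4,10,6]
  r2 -= 3·r1 → [0,0,3,-2]
  r3 -= 4·r1 → [0,0,6,-2]
  r3 -= 2·r2 → [0,0,0,2]

L=[[1,0,0,0],[-5,1,0,0],[-3,3,1,0],[-5,4,2,1]] U=[[1,-5,-4,-5],[0,-1,1,2],[0,0,3,-2],[0,0,0,2]]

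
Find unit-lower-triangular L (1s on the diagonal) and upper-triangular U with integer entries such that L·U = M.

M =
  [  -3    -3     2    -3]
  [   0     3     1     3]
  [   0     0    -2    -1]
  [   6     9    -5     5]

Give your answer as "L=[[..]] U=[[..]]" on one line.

  r1 -= 0·r0 → [0,3,1,3]
  r2 -= 0·r0 → [0,0,-2,-1]
  r3 -= -2·r0 → [0,3,-1,-1]
  r2 -= 0·r1 → [0,0,-2,-1]
  r3 -= 1·r1 → [0,0,-2,-4]
  r3 -= 1·r2 → [0,0,0,-3]

L=[[1,0,0,0],[0,1,0,0],[0,0,1,0],[-2,1,1,1]] U=[[-3,-3,2,-3],[0,3,1,3],[0,0,-2,-1],[0,0,0,-3]]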